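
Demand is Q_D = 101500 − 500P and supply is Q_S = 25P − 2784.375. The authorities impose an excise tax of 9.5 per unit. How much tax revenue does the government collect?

In inverse form: demand P = 203 − 0.002Q, supply P = 111.375 + 0.04Q.
Competitive equilibrium: 203 − 0.002Q = 111.375 + 0.04Q → Q* = 2181.5476, P* = 198.6369.
With the tax, the buyer price exceeds the seller price by 9.5: (203 − 0.002Q) − (111.375 + 0.04Q) = 9.5 → Q' = 1955.3571.
Tax revenue = 9.5 × 1955.3571 = 18575.89.

18575.89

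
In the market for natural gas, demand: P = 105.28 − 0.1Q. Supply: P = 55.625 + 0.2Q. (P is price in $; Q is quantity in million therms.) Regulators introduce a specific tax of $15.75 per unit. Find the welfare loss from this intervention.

Competitive equilibrium: 105.28 − 0.1Q = 55.625 + 0.2Q → Q* = 165.5167, P* = 88.7283.
With the tax, the buyer price exceeds the seller price by 15.75: (105.28 − 0.1Q) − (55.625 + 0.2Q) = 15.75 → Q' = 113.0167.
ΔQ = 165.5167 − 113.0167 = 52.5; the wedge equals the tax, 15.75.
DWL = ½ × 52.5 × 15.75 = $413.44 million.

$413.44 million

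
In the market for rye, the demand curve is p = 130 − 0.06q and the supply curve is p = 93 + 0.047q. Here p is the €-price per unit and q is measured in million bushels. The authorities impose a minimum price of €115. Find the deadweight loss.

Competitive equilibrium: 130 − 0.06q = 93 + 0.047q → q* = 345.7944, p* = 109.2523.
At the floor p = 115, quantity demanded = (130 − 115)/0.06 = 250.
Sellers' marginal cost at q' = 250: 93 + 0.047·250 = 104.75.
Δq = 345.7944 − 250 = 95.7944; wedge = 115 − 104.75 = 10.25.
Deadweight loss = ½ × 95.7944 × 10.25 = €490.95 million.

€490.95 million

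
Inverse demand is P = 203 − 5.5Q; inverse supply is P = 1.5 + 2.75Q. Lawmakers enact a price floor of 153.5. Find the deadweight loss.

Competitive equilibrium: 203 − 5.5Q = 1.5 + 2.75Q → Q* = 24.42424, P* = 68.66667.
At the floor P = 153.5, quantity demanded = (203 − 153.5)/5.5 = 9.
Sellers' marginal cost at Q' = 9: 1.5 + 2.75·9 = 26.25.
ΔQ = 24.42424 − 9 = 15.42424; wedge = 153.5 − 26.25 = 127.25.
Deadweight loss = ½ × 15.42424 × 127.25 = 981.37.

981.37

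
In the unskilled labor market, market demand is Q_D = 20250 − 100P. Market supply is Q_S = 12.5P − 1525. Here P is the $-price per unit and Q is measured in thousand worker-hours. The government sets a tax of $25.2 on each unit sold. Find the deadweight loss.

In inverse form: demand P = 202.5 − 0.01Q, supply P = 122 + 0.08Q.
Competitive equilibrium: 202.5 − 0.01Q = 122 + 0.08Q → Q* = 894.4444, P* = 193.5556.
With the tax, the buyer price exceeds the seller price by 25.2: (202.5 − 0.01Q) − (122 + 0.08Q) = 25.2 → Q' = 614.4444.
ΔQ = 894.4444 − 614.4444 = 280; the wedge equals the tax, 25.2.
DWL = ½ × 280 × 25.2 = $3528 thousand.

$3528 thousand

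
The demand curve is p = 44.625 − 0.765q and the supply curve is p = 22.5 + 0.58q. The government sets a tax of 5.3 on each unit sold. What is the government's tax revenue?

Competitive equilibrium: 44.625 − 0.765q = 22.5 + 0.58q → q* = 16.4498, p* = 32.0409.
With the tax, the buyer price exceeds the seller price by 5.3: (44.625 − 0.765q) − (22.5 + 0.58q) = 5.3 → q' = 12.5093.
Tax revenue = 5.3 × 12.5093 = 66.30.

66.30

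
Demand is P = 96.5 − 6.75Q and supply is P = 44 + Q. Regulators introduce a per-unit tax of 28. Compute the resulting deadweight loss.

50.58

Competitive equilibrium: 96.5 − 6.75Q = 44 + Q → Q* = 6.7742, P* = 50.7742.
With the tax, the buyer price exceeds the seller price by 28: (96.5 − 6.75Q) − (44 + Q) = 28 → Q' = 3.1613.
ΔQ = 6.7742 − 3.1613 = 3.6129; the wedge equals the tax, 28.
Welfare loss = ½ × 3.6129 × 28 = 50.58.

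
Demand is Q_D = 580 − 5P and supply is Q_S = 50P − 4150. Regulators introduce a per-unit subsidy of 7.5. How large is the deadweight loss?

In inverse form: demand P = 116 − 0.2Q, supply P = 83 + 0.02Q.
Competitive equilibrium: 116 − 0.2Q = 83 + 0.02Q → Q* = 150, P* = 86.
The subsidy lowers effective supply by 7.5: P = 75.5 + 0.02Q.
New quantity: 116 − 0.2Q = 75.5 + 0.02Q → Q' = 184.0909.
Overproduction ΔQ = 184.0909 − 150 = 34.0909; wedge = subsidy = 7.5.
The triangle = ½ × 34.0909 × 7.5 = 127.84.

127.84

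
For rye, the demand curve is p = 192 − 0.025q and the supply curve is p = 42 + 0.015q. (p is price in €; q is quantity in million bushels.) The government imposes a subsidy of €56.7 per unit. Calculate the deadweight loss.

Competitive equilibrium: 192 − 0.025q = 42 + 0.015q → q* = 3750, p* = 98.25.
The subsidy lowers effective supply by 56.7: p = 0.015q − 14.7.
New quantity: 192 − 0.025q = 0.015q − 14.7 → q' = 5167.5.
Overproduction Δq = 5167.5 − 3750 = 1417.5; wedge = subsidy = 56.7.
Welfare loss = ½ × 1417.5 × 56.7 = €40186.125 million.

€40186.125 million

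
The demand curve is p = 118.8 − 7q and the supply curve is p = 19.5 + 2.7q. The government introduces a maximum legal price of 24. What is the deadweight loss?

Competitive equilibrium: 118.8 − 7q = 19.5 + 2.7q → q* = 10.2371, p* = 47.1402.
At the ceiling p = 24, quantity supplied = (24 − 19.5)/2.7 = 1.6667.
Willingness to pay at q' = 1.6667: 118.8 − 7·1.6667 = 107.1331.
Δq = 10.2371 − 1.6667 = 8.5704; wedge = 107.1331 − 24 = 83.1331.
Deadweight loss = ½ × 8.5704 × 83.1331 = 356.24.

356.24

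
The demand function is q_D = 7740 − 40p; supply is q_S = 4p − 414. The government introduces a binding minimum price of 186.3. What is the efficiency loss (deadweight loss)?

212.07

In inverse form: demand p = 193.5 − 0.025q, supply p = 103.5 + 0.25q.
Competitive equilibrium: 193.5 − 0.025q = 103.5 + 0.25q → q* = 327.2727, p* = 185.3182.
At the floor p = 186.3, quantity demanded = (193.5 − 186.3)/0.025 = 288.
Sellers' marginal cost at q' = 288: 103.5 + 0.25·288 = 175.5.
Δq = 327.2727 − 288 = 39.2727; wedge = 186.3 − 175.5 = 10.8.
The triangle = ½ × 39.2727 × 10.8 = 212.07.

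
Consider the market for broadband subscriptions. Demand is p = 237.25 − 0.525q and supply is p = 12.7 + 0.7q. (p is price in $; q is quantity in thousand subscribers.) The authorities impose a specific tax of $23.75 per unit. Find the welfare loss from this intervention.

$230.23 thousand

Competitive equilibrium: 237.25 − 0.525q = 12.7 + 0.7q → q* = 183.3061, p* = 141.0143.
With the tax, the buyer price exceeds the seller price by 23.75: (237.25 − 0.525q) − (12.7 + 0.7q) = 23.75 → q' = 163.9184.
Δq = 183.3061 − 163.9184 = 19.3877; the wedge equals the tax, 23.75.
DWL = ½ × 19.3877 × 23.75 = $230.23 thousand.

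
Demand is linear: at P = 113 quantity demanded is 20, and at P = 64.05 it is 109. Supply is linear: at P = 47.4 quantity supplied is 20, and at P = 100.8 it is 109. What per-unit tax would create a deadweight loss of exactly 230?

23

Demand slope = (64.05 − 113)/(109 − 20) = −0.55, so P = 124 − 0.55Q.
Supply slope = (100.8 − 47.4)/(109 − 20) = 0.6, so P = 35.4 + 0.6Q.
Competitive equilibrium: 124 − 0.55Q = 35.4 + 0.6Q → Q* = 77.0435, P* = 81.6261.
A tax t gives ΔQ = t/1.15 and wedge t, so DWL = t²/2.3.
t²/2.3 = 230 → t² = 529 → t = 23.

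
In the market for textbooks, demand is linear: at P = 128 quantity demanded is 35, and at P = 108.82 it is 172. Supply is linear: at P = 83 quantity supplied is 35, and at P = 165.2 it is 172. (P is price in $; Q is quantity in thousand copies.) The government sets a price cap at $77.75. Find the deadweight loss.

Demand slope = (108.82 − 128)/(172 − 35) = −0.14, so P = 132.9 − 0.14Q.
Supply slope = (165.2 − 83)/(172 − 35) = 0.6, so P = 62 + 0.6Q.
Competitive equilibrium: 132.9 − 0.14Q = 62 + 0.6Q → Q* = 95.8108, P* = 119.4865.
At the ceiling P = 77.75, quantity supplied = (77.75 − 62)/0.6 = 26.25.
Willingness to pay at Q' = 26.25: 132.9 − 0.14·26.25 = 129.225.
ΔQ = 95.8108 − 26.25 = 69.5608; wedge = 129.225 − 77.75 = 51.475.
The triangle = ½ × 69.5608 × 51.475 = $1790.32 thousand.

$1790.32 thousand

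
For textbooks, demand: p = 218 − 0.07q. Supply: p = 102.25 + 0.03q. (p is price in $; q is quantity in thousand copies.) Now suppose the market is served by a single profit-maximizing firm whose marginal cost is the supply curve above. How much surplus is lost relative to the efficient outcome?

Competitive equilibrium: 218 − 0.07q = 102.25 + 0.03q → q* = 1157.5, p* = 136.975.
Marginal revenue: MR = 218 − 0.14q. Set MR = MC: 218 − 0.14q = 102.25 + 0.03q → q_m = 680.88235.
Price p_m = 218 − 0.07·680.88235 = 170.33824; MC(q_m) = 102.25 + 0.03·680.88235 = 122.67647.
Competitive q* = 1157.5, so Δq = 476.61765; wedge = 170.33824 − 122.67647 = 47.66177.
Welfare loss = ½ × 476.61765 × 47.66177 = $11358.22 thousand.

$11358.22 thousand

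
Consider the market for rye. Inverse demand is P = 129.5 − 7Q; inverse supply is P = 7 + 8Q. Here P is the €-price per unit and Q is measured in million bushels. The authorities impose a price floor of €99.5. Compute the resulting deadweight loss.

Competitive equilibrium: 129.5 − 7Q = 7 + 8Q → Q* = 8.16667, P* = 72.33333.
At the floor P = 99.5, quantity demanded = (129.5 − 99.5)/7 = 4.28571.
Sellers' marginal cost at Q' = 4.28571: 7 + 8·4.28571 = 41.28568.
ΔQ = 8.16667 − 4.28571 = 3.88096; wedge = 99.5 − 41.28568 = 58.21432.
Deadweight loss = ½ × 3.88096 × 58.21432 = €112.96 million.

€112.96 million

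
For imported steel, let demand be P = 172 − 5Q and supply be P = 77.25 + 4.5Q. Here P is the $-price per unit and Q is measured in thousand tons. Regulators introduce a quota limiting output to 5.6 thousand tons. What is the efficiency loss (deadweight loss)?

$90.86 thousand

Competitive equilibrium: 172 − 5Q = 77.25 + 4.5Q → Q* = 9.9737, P* = 122.1316.
At Q = 5.6: demand price = 172 − 5·5.6 = 144; supply price = 77.25 + 4.5·5.6 = 102.45.
ΔQ = 9.9737 − 5.6 = 4.3737; wedge = 144 − 102.45 = 41.55.
The triangle = ½ × 4.3737 × 41.55 = $90.86 thousand.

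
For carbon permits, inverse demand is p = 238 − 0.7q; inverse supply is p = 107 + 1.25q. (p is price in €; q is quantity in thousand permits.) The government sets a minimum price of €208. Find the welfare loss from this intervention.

€576.79 thousand

Competitive equilibrium: 238 − 0.7q = 107 + 1.25q → q* = 67.1795, p* = 190.9744.
At the floor p = 208, quantity demanded = (238 − 208)/0.7 = 42.8571.
Sellers' marginal cost at q' = 42.8571: 107 + 1.25·42.8571 = 160.5714.
Δq = 67.1795 − 42.8571 = 24.3224; wedge = 208 − 160.5714 = 47.4286.
DWL = ½ × 24.3224 × 47.4286 = €576.79 thousand.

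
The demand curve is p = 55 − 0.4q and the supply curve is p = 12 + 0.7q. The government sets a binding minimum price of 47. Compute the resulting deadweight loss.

200.45

Competitive equilibrium: 55 − 0.4q = 12 + 0.7q → q* = 39.0909, p* = 39.3636.
At the floor p = 47, quantity demanded = (55 − 47)/0.4 = 20.
Sellers' marginal cost at q' = 20: 12 + 0.7·20 = 26.
Δq = 39.0909 − 20 = 19.0909; wedge = 47 − 26 = 21.
DWL = ½ × 19.0909 × 21 = 200.45.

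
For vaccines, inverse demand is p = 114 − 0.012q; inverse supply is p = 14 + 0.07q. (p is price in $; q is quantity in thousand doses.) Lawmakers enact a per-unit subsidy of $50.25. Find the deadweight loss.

$15396.72 thousand

Competitive equilibrium: 114 − 0.012q = 14 + 0.07q → q* = 1219.5122, p* = 99.3659.
The subsidy lowers effective supply by 50.25: p = 0.07q − 36.25.
New quantity: 114 − 0.012q = 0.07q − 36.25 → q' = 1832.3171.
Overproduction Δq = 1832.3171 − 1219.5122 = 612.8049; wedge = subsidy = 50.25.
Deadweight loss = ½ × 612.8049 × 50.25 = $15396.72 thousand.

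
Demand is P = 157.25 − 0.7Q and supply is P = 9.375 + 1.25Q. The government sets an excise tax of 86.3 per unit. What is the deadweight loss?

1909.66

Competitive equilibrium: 157.25 − 0.7Q = 9.375 + 1.25Q → Q* = 75.8333, P* = 104.1667.
With the tax, the buyer price exceeds the seller price by 86.3: (157.25 − 0.7Q) − (9.375 + 1.25Q) = 86.3 → Q' = 31.5769.
ΔQ = 75.8333 − 31.5769 = 44.2564; the wedge equals the tax, 86.3.
Deadweight loss = ½ × 44.2564 × 86.3 = 1909.66.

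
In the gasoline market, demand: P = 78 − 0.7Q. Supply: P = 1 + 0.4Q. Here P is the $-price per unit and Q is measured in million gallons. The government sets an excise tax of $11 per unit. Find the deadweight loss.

Competitive equilibrium: 78 − 0.7Q = 1 + 0.4Q → Q* = 70, P* = 29.
With the tax, the buyer price exceeds the seller price by 11: (78 − 0.7Q) − (1 + 0.4Q) = 11 → Q' = 60.
ΔQ = 70 − 60 = 10; the wedge equals the tax, 11.
The triangle = ½ × 10 × 11 = $55 million.

$55 million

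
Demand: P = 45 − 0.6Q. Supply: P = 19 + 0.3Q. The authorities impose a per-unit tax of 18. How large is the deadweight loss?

180

Competitive equilibrium: 45 − 0.6Q = 19 + 0.3Q → Q* = 28.8889, P* = 27.6667.
With the tax, the buyer price exceeds the seller price by 18: (45 − 0.6Q) − (19 + 0.3Q) = 18 → Q' = 8.8889.
ΔQ = 28.8889 − 8.8889 = 20; the wedge equals the tax, 18.
DWL = ½ × 20 × 18 = 180.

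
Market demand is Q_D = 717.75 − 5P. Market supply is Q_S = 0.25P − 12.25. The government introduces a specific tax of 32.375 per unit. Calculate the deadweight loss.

In inverse form: demand P = 143.55 − 0.2Q, supply P = 49 + 4Q.
Competitive equilibrium: 143.55 − 0.2Q = 49 + 4Q → Q* = 22.5119, P* = 139.0476.
With the tax, the buyer price exceeds the seller price by 32.375: (143.55 − 0.2Q) − (49 + 4Q) = 32.375 → Q' = 14.8036.
ΔQ = 22.5119 − 14.8036 = 7.7083; the wedge equals the tax, 32.375.
Deadweight loss = ½ × 7.7083 × 32.375 = 124.78.

124.78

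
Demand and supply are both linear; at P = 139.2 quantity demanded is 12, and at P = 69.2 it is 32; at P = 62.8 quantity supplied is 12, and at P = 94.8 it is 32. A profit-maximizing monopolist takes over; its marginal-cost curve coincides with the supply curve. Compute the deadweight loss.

Demand slope = (69.2 − 139.2)/(32 − 12) = −3.5, so P = 181.2 − 3.5Q.
Supply slope = (94.8 − 62.8)/(32 − 12) = 1.6, so P = 43.6 + 1.6Q.
Competitive equilibrium: 181.2 − 3.5Q = 43.6 + 1.6Q → Q* = 26.9804, P* = 86.7686.
Marginal revenue: MR = 181.2 − 7Q. Set MR = MC: 181.2 − 7Q = 43.6 + 1.6Q → Q_m = 16.
Price P_m = 181.2 − 3.5·16 = 125.2; MC(Q_m) = 43.6 + 1.6·16 = 69.2.
Competitive Q* = 26.9804, so ΔQ = 10.9804; wedge = 125.2 − 69.2 = 56.
DWL = ½ × 10.9804 × 56 = 307.45.

307.45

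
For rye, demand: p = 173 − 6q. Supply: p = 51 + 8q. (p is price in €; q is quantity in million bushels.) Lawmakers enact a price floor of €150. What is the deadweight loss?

Competitive equilibrium: 173 − 6q = 51 + 8q → q* = 8.7143, p* = 120.7143.
At the floor p = 150, quantity demanded = (173 − 150)/6 = 3.8333.
Sellers' marginal cost at q' = 3.8333: 51 + 8·3.8333 = 81.6664.
Δq = 8.7143 − 3.8333 = 4.881; wedge = 150 − 81.6664 = 68.3336.
DWL = ½ × 4.881 × 68.3336 = €166.77 million.

€166.77 million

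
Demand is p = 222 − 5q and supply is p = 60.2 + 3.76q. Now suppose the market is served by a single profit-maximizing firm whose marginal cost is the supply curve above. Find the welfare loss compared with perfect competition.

Competitive equilibrium: 222 − 5q = 60.2 + 3.76q → q* = 18.4703, p* = 129.6484.
Marginal revenue: MR = 222 − 10q. Set MR = MC: 222 − 10q = 60.2 + 3.76q → q_m = 11.7587.
Price p_m = 222 − 5·11.7587 = 163.2065; MC(q_m) = 60.2 + 3.76·11.7587 = 104.4127.
Competitive q* = 18.4703, so Δq = 6.7116; wedge = 163.2065 − 104.4127 = 58.7938.
The triangle = ½ × 6.7116 × 58.7938 = 197.30.

197.30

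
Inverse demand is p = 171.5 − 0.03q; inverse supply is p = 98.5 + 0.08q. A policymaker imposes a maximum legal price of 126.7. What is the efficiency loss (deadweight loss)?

Competitive equilibrium: 171.5 − 0.03q = 98.5 + 0.08q → q* = 663.6364, p* = 151.5909.
At the ceiling p = 126.7, quantity supplied = (126.7 − 98.5)/0.08 = 352.5.
Willingness to pay at q' = 352.5: 171.5 − 0.03·352.5 = 160.925.
Δq = 663.6364 − 352.5 = 311.1364; wedge = 160.925 − 126.7 = 34.225.
Welfare loss = ½ × 311.1364 × 34.225 = 5324.32.

5324.32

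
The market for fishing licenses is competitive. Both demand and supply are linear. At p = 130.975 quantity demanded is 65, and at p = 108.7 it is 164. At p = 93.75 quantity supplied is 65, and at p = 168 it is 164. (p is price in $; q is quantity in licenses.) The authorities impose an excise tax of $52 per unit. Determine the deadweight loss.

Demand slope = (108.7 − 130.975)/(164 − 65) = −0.225, so p = 145.6 − 0.225q.
Supply slope = (168 − 93.75)/(164 − 65) = 0.75, so p = 45 + 0.75q.
Competitive equilibrium: 145.6 − 0.225q = 45 + 0.75q → q* = 103.1795, p* = 122.3846.
With the tax, the buyer price exceeds the seller price by 52: (145.6 − 0.225q) − (45 + 0.75q) = 52 → q' = 49.8462.
Δq = 103.1795 − 49.8462 = 53.3333; the wedge equals the tax, 52.
DWL = ½ × 53.3333 × 52 = $1386.67.

$1386.67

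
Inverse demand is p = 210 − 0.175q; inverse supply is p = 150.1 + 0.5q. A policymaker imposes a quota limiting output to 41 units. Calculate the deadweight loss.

Competitive equilibrium: 210 − 0.175q = 150.1 + 0.5q → q* = 88.7407, p* = 194.4704.
At q = 41: demand price = 210 − 0.175·41 = 202.825; supply price = 150.1 + 0.5·41 = 170.6.
Δq = 88.7407 − 41 = 47.7407; wedge = 202.825 − 170.6 = 32.225.
Deadweight loss = ½ × 47.7407 × 32.225 = 769.22.

769.22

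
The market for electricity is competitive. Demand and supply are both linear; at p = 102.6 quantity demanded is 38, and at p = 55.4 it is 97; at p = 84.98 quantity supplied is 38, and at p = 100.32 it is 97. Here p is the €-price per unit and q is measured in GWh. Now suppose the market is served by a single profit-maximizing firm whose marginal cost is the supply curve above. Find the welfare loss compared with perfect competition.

Demand slope = (55.4 − 102.6)/(97 − 38) = −0.8, so p = 133 − 0.8q.
Supply slope = (100.32 − 84.98)/(97 − 38) = 0.26, so p = 75.1 + 0.26q.
Competitive equilibrium: 133 − 0.8q = 75.1 + 0.26q → q* = 54.6226, p* = 89.3019.
Marginal revenue: MR = 133 − 1.6q. Set MR = MC: 133 − 1.6q = 75.1 + 0.26q → q_m = 31.129.
Price p_m = 133 − 0.8·31.129 = 108.0968; MC(q_m) = 75.1 + 0.26·31.129 = 83.1935.
Competitive q* = 54.6226, so Δq = 23.4936; wedge = 108.0968 − 83.1935 = 24.9033.
Welfare loss = ½ × 23.4936 × 24.9033 = €292.53.

€292.53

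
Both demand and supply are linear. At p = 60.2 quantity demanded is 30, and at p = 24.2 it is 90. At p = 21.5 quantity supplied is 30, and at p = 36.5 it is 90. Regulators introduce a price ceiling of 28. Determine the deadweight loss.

162.09

Demand slope = (24.2 − 60.2)/(90 − 30) = −0.6, so p = 78.2 − 0.6q.
Supply slope = (36.5 − 21.5)/(90 − 30) = 0.25, so p = 14 + 0.25q.
Competitive equilibrium: 78.2 − 0.6q = 14 + 0.25q → q* = 75.5294, p* = 32.8824.
At the ceiling p = 28, quantity supplied = (28 − 14)/0.25 = 56.
Willingness to pay at q' = 56: 78.2 − 0.6·56 = 44.6.
Δq = 75.5294 − 56 = 19.5294; wedge = 44.6 − 28 = 16.6.
Welfare loss = ½ × 19.5294 × 16.6 = 162.09.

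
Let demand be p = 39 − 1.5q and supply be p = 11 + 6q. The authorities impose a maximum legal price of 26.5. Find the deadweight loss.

4.96

Competitive equilibrium: 39 − 1.5q = 11 + 6q → q* = 3.7333, p* = 33.4.
At the ceiling p = 26.5, quantity supplied = (26.5 − 11)/6 = 2.5833.
Willingness to pay at q' = 2.5833: 39 − 1.5·2.5833 = 35.1251.
Δq = 3.7333 − 2.5833 = 1.15; wedge = 35.1251 − 26.5 = 8.6251.
Deadweight loss = ½ × 1.15 × 8.6251 = 4.96.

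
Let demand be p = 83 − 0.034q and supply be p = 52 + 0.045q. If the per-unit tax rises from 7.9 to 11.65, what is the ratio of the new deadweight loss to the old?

2.175

Competitive equilibrium: 83 − 0.034q = 52 + 0.045q → q* = 392.4051, p* = 69.6582.
For a per-unit tax t: Δq = t/0.079, so DWL = ½·t·(t/0.079) = t²/0.158.
At t = 7.9: DWL = 395. At t = 11.65: DWL = 859.003.
Ratio = (11.65/7.9)² = 2.175.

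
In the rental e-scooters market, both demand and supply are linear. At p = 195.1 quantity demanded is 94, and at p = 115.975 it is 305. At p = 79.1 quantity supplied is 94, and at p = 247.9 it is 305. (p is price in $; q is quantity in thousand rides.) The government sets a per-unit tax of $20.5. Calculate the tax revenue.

Demand slope = (115.975 − 195.1)/(305 − 94) = −0.375, so p = 230.35 − 0.375q.
Supply slope = (247.9 − 79.1)/(305 − 94) = 0.8, so p = 3.9 + 0.8q.
Competitive equilibrium: 230.35 − 0.375q = 3.9 + 0.8q → q* = 192.7234, p* = 158.0787.
With the tax, the buyer price exceeds the seller price by 20.5: (230.35 − 0.375q) − (3.9 + 0.8q) = 20.5 → q' = 175.2766.
Tax revenue = 20.5 × 175.2766 = $3593.17 thousand.

$3593.17 thousand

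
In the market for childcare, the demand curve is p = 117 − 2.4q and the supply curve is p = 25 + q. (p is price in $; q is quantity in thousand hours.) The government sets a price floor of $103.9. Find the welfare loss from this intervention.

$793.19 thousand

Competitive equilibrium: 117 − 2.4q = 25 + q → q* = 27.0588, p* = 52.0588.
At the floor p = 103.9, quantity demanded = (117 − 103.9)/2.4 = 5.4583.
Sellers' marginal cost at q' = 5.4583: 25 + 1·5.4583 = 30.4583.
Δq = 27.0588 − 5.4583 = 21.6005; wedge = 103.9 − 30.4583 = 73.4417.
DWL = ½ × 21.6005 × 73.4417 = $793.19 thousand.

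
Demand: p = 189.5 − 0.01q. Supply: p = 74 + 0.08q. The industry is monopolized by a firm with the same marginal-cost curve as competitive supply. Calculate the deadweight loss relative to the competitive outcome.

741.125

Competitive equilibrium: 189.5 − 0.01q = 74 + 0.08q → q* = 1283.3333, p* = 176.6667.
Marginal revenue: MR = 189.5 − 0.02q. Set MR = MC: 189.5 − 0.02q = 74 + 0.08q → q_m = 1155.
Price p_m = 189.5 − 0.01·1155 = 177.95; MC(q_m) = 74 + 0.08·1155 = 166.4.
Competitive q* = 1283.3333, so Δq = 128.3333; wedge = 177.95 − 166.4 = 11.55.
DWL = ½ × 128.3333 × 11.55 = 741.125.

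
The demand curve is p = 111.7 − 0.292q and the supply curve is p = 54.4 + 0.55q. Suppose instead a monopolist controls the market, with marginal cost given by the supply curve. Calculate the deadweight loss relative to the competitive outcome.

Competitive equilibrium: 111.7 − 0.292q = 54.4 + 0.55q → q* = 68.0523, p* = 91.8287.
Marginal revenue: MR = 111.7 − 0.584q. Set MR = MC: 111.7 − 0.584q = 54.4 + 0.55q → q_m = 50.5291.
Price p_m = 111.7 − 0.292·50.5291 = 96.9455; MC(q_m) = 54.4 + 0.55·50.5291 = 82.191.
Competitive q* = 68.0523, so Δq = 17.5232; wedge = 96.9455 − 82.191 = 14.7545.
Deadweight loss = ½ × 17.5232 × 14.7545 = 129.27.

129.27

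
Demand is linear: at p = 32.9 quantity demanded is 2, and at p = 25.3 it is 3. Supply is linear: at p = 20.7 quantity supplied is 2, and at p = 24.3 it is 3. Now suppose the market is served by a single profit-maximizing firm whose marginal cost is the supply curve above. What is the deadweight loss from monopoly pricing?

Demand slope = (25.3 − 32.9)/(3 − 2) = −7.6, so p = 48.1 − 7.6q.
Supply slope = (24.3 − 20.7)/(3 − 2) = 3.6, so p = 13.5 + 3.6q.
Competitive equilibrium: 48.1 − 7.6q = 13.5 + 3.6q → q* = 3.0893, p* = 24.6214.
Marginal revenue: MR = 48.1 − 15.2q. Set MR = MC: 48.1 − 15.2q = 13.5 + 3.6q → q_m = 1.8404.
Price p_m = 48.1 − 7.6·1.8404 = 34.113; MC(q_m) = 13.5 + 3.6·1.8404 = 20.1254.
Competitive q* = 3.0893, so Δq = 1.2489; wedge = 34.113 − 20.1254 = 13.9876.
Deadweight loss = ½ × 1.2489 × 13.9876 = 8.73.

8.73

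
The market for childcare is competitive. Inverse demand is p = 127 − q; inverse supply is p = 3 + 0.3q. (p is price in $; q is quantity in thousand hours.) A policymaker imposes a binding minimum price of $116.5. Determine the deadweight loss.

Competitive equilibrium: 127 − q = 3 + 0.3q → q* = 95.3846, p* = 31.6154.
At the floor p = 116.5, quantity demanded = (127 − 116.5)/1 = 10.5.
Sellers' marginal cost at q' = 10.5: 3 + 0.3·10.5 = 6.15.
Δq = 95.3846 − 10.5 = 84.8846; wedge = 116.5 − 6.15 = 110.35.
Deadweight loss = ½ × 84.8846 × 110.35 = $4683.51 thousand.

$4683.51 thousand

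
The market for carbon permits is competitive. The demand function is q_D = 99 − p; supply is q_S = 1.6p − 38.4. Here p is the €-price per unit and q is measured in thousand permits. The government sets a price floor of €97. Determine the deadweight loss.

In inverse form: demand p = 99 − q, supply p = 24 + 0.625q.
Competitive equilibrium: 99 − q = 24 + 0.625q → q* = 46.1538, p* = 52.8462.
At the floor p = 97, quantity demanded = (99 − 97)/1 = 2.
Sellers' marginal cost at q' = 2: 24 + 0.625·2 = 25.25.
Δq = 46.1538 − 2 = 44.1538; wedge = 97 − 25.25 = 71.75.
Deadweight loss = ½ × 44.1538 × 71.75 = €1584.02 thousand.

€1584.02 thousand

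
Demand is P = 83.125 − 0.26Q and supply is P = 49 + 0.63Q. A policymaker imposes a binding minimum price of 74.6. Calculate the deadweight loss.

13.73

Competitive equilibrium: 83.125 − 0.26Q = 49 + 0.63Q → Q* = 38.3427, P* = 73.1559.
At the floor P = 74.6, quantity demanded = (83.125 − 74.6)/0.26 = 32.7885.
Sellers' marginal cost at Q' = 32.7885: 49 + 0.63·32.7885 = 69.6568.
ΔQ = 38.3427 − 32.7885 = 5.5542; wedge = 74.6 − 69.6568 = 4.9432.
Welfare loss = ½ × 5.5542 × 4.9432 = 13.73.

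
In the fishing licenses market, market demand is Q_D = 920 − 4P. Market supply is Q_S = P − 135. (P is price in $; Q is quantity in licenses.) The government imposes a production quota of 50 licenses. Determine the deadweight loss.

In inverse form: demand P = 230 − 0.25Q, supply P = 135 + Q.
Competitive equilibrium: 230 − 0.25Q = 135 + Q → Q* = 76, P* = 211.
At Q = 50: demand price = 230 − 0.25·50 = 217.5; supply price = 135 + 1·50 = 185.
ΔQ = 76 − 50 = 26; wedge = 217.5 − 185 = 32.5.
DWL = ½ × 26 × 32.5 = $422.50.

$422.50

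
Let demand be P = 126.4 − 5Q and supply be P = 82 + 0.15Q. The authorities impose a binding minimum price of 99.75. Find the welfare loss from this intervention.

27.90

Competitive equilibrium: 126.4 − 5Q = 82 + 0.15Q → Q* = 8.6214, P* = 83.2932.
At the floor P = 99.75, quantity demanded = (126.4 − 99.75)/5 = 5.33.
Sellers' marginal cost at Q' = 5.33: 82 + 0.15·5.33 = 82.7995.
ΔQ = 8.6214 − 5.33 = 3.2914; wedge = 99.75 − 82.7995 = 16.9505.
Welfare loss = ½ × 3.2914 × 16.9505 = 27.90.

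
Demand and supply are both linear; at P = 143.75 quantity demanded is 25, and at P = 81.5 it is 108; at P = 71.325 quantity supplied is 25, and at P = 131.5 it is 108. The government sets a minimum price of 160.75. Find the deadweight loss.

Demand slope = (81.5 − 143.75)/(108 − 25) = −0.75, so P = 162.5 − 0.75Q.
Supply slope = (131.5 − 71.325)/(108 − 25) = 0.725, so P = 53.2 + 0.725Q.
Competitive equilibrium: 162.5 − 0.75Q = 53.2 + 0.725Q → Q* = 74.1017, P* = 106.9237.
At the floor P = 160.75, quantity demanded = (162.5 − 160.75)/0.75 = 2.3333.
Sellers' marginal cost at Q' = 2.3333: 53.2 + 0.725·2.3333 = 54.8916.
ΔQ = 74.1017 − 2.3333 = 71.7684; wedge = 160.75 − 54.8916 = 105.8584.
Deadweight loss = ½ × 71.7684 × 105.8584 = 3798.64.

3798.64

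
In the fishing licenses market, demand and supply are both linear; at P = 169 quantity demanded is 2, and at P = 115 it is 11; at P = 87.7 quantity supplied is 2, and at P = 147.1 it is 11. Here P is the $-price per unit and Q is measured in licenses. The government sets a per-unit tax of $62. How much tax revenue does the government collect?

$218.97

Demand slope = (115 − 169)/(11 − 2) = −6, so P = 181 − 6Q.
Supply slope = (147.1 − 87.7)/(11 − 2) = 6.6, so P = 74.5 + 6.6Q.
Competitive equilibrium: 181 − 6Q = 74.5 + 6.6Q → Q* = 8.4524, P* = 130.2857.
With the tax, the buyer price exceeds the seller price by 62: (181 − 6Q) − (74.5 + 6.6Q) = 62 → Q' = 3.5317.
Tax revenue = 62 × 3.5317 = $218.97.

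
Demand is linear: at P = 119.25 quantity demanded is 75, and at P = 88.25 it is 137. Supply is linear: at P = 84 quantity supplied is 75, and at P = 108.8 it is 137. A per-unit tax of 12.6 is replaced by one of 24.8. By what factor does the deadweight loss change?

Demand slope = (88.25 − 119.25)/(137 − 75) = −0.5, so P = 156.75 − 0.5Q.
Supply slope = (108.8 − 84)/(137 − 75) = 0.4, so P = 54 + 0.4Q.
Competitive equilibrium: 156.75 − 0.5Q = 54 + 0.4Q → Q* = 114.1667, P* = 99.6667.
For a per-unit tax t: ΔQ = t/0.9, so DWL = ½·t·(t/0.9) = t²/1.8.
At t = 12.6: DWL = 88.2. At t = 24.8: DWL = 341.689.
Ratio = (24.8/12.6)² = 3.874.

3.874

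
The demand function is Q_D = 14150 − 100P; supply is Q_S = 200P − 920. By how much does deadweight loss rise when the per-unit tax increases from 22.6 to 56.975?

In inverse form: demand P = 141.5 − 0.01Q, supply P = 4.6 + 0.005Q.
Competitive equilibrium: 141.5 − 0.01Q = 4.6 + 0.005Q → Q* = 9126.6667, P* = 50.2333.
For a per-unit tax t: ΔQ = t/0.015, so DWL = ½·t·(t/0.015) = t²/0.03.
At t = 22.6: DWL = 17025.333. At t = 56.975: DWL = 108205.021.
Increase = 108205.021 − 17025.333 = 91179.69.

91179.69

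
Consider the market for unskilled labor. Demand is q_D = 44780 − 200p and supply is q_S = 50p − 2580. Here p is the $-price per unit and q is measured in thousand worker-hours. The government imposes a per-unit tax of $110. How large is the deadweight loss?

$242000 thousand

In inverse form: demand p = 223.9 − 0.005q, supply p = 51.6 + 0.02q.
Competitive equilibrium: 223.9 − 0.005q = 51.6 + 0.02q → q* = 6892, p* = 189.44.
With the tax, the buyer price exceeds the seller price by 110: (223.9 − 0.005q) − (51.6 + 0.02q) = 110 → q' = 2492.
Δq = 6892 − 2492 = 4400; the wedge equals the tax, 110.
The triangle = ½ × 4400 × 110 = $242000 thousand.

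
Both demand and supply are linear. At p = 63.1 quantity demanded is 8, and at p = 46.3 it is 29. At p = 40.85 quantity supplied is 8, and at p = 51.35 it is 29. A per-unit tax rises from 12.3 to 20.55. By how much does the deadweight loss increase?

104.24

Demand slope = (46.3 − 63.1)/(29 − 8) = −0.8, so p = 69.5 − 0.8q.
Supply slope = (51.35 − 40.85)/(29 − 8) = 0.5, so p = 36.85 + 0.5q.
Competitive equilibrium: 69.5 − 0.8q = 36.85 + 0.5q → q* = 25.1154, p* = 49.4077.
For a per-unit tax t: Δq = t/1.3, so DWL = ½·t·(t/1.3) = t²/2.6.
At t = 12.3: DWL = 58.188. At t = 20.55: DWL = 162.424.
Increase = 162.424 − 58.188 = 104.24.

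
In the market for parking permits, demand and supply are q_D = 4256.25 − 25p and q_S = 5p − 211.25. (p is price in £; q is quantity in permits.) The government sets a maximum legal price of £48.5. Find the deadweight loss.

£30250.52

In inverse form: demand p = 170.25 − 0.04q, supply p = 42.25 + 0.2q.
Competitive equilibrium: 170.25 − 0.04q = 42.25 + 0.2q → q* = 533.3333, p* = 148.9167.
At the ceiling p = 48.5, quantity supplied = (48.5 − 42.25)/0.2 = 31.25.
Willingness to pay at q' = 31.25: 170.25 − 0.04·31.25 = 169.
Δq = 533.3333 − 31.25 = 502.0833; wedge = 169 − 48.5 = 120.5.
DWL = ½ × 502.0833 × 120.5 = £30250.52.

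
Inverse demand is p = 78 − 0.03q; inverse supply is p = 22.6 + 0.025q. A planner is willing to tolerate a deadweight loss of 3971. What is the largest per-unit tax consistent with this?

Competitive equilibrium: 78 − 0.03q = 22.6 + 0.025q → q* = 1007.2727, p* = 47.7818.
A tax t gives Δq = t/0.055 and wedge t, so DWL = t²/0.11.
t²/0.11 = 3971 → t² = 436.81 → t = 20.9.

20.9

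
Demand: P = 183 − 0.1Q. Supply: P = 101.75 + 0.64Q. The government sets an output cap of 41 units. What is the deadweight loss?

Competitive equilibrium: 183 − 0.1Q = 101.75 + 0.64Q → Q* = 109.7973, P* = 172.0203.
At Q = 41: demand price = 183 − 0.1·41 = 178.9; supply price = 101.75 + 0.64·41 = 127.99.
ΔQ = 109.7973 − 41 = 68.7973; wedge = 178.9 − 127.99 = 50.91.
DWL = ½ × 68.7973 × 50.91 = 1751.24.

1751.24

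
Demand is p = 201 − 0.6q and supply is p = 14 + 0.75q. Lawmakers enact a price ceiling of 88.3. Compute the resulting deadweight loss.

1050.60

Competitive equilibrium: 201 − 0.6q = 14 + 0.75q → q* = 138.5185, p* = 117.8889.
At the ceiling p = 88.3, quantity supplied = (88.3 − 14)/0.75 = 99.0667.
Willingness to pay at q' = 99.0667: 201 − 0.6·99.0667 = 141.56.
Δq = 138.5185 − 99.0667 = 39.4518; wedge = 141.56 − 88.3 = 53.26.
The triangle = ½ × 39.4518 × 53.26 = 1050.60.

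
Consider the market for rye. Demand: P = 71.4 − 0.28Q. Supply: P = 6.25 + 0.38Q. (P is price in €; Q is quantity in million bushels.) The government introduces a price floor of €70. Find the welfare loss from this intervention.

€2898.05 million

Competitive equilibrium: 71.4 − 0.28Q = 6.25 + 0.38Q → Q* = 98.7121, P* = 43.7606.
At the floor P = 70, quantity demanded = (71.4 − 70)/0.28 = 5.
Sellers' marginal cost at Q' = 5: 6.25 + 0.38·5 = 8.15.
ΔQ = 98.7121 − 5 = 93.7121; wedge = 70 − 8.15 = 61.85.
The triangle = ½ × 93.7121 × 61.85 = €2898.05 million.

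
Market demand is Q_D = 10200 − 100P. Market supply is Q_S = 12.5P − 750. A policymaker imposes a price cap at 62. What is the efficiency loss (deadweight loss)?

8778.125

In inverse form: demand P = 102 − 0.01Q, supply P = 60 + 0.08Q.
Competitive equilibrium: 102 − 0.01Q = 60 + 0.08Q → Q* = 466.66667, P* = 97.33333.
At the ceiling P = 62, quantity supplied = (62 − 60)/0.08 = 25.
Willingness to pay at Q' = 25: 102 − 0.01·25 = 101.75.
ΔQ = 466.66667 − 25 = 441.66667; wedge = 101.75 − 62 = 39.75.
DWL = ½ × 441.66667 × 39.75 = 8778.125.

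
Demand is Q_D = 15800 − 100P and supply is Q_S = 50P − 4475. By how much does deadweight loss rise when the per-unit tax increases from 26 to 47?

In inverse form: demand P = 158 − 0.01Q, supply P = 89.5 + 0.02Q.
Competitive equilibrium: 158 − 0.01Q = 89.5 + 0.02Q → Q* = 2283.3333, P* = 135.1667.
For a per-unit tax t: ΔQ = t/0.03, so DWL = ½·t·(t/0.03) = t²/0.06.
At t = 26: DWL = 11266.667. At t = 47: DWL = 36816.667.
Increase = 36816.667 − 11266.667 = 25550.

25550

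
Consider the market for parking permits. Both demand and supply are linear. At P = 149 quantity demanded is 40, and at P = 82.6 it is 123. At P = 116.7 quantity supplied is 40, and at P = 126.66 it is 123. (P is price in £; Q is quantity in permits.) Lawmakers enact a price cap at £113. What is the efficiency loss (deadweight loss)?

£2000.24

Demand slope = (82.6 − 149)/(123 − 40) = −0.8, so P = 181 − 0.8Q.
Supply slope = (126.66 − 116.7)/(123 − 40) = 0.12, so P = 111.9 + 0.12Q.
Competitive equilibrium: 181 − 0.8Q = 111.9 + 0.12Q → Q* = 75.1087, P* = 120.913.
At the ceiling P = 113, quantity supplied = (113 − 111.9)/0.12 = 9.1667.
Willingness to pay at Q' = 9.1667: 181 − 0.8·9.1667 = 173.6666.
ΔQ = 75.1087 − 9.1667 = 65.942; wedge = 173.6666 − 113 = 60.6666.
DWL = ½ × 65.942 × 60.6666 = £2000.24.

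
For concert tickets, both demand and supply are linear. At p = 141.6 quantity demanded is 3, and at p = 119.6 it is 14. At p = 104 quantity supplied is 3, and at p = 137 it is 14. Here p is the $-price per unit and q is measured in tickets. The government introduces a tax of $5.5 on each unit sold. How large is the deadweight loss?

$3.025

Demand slope = (119.6 − 141.6)/(14 − 3) = −2, so p = 147.6 − 2q.
Supply slope = (137 − 104)/(14 − 3) = 3, so p = 95 + 3q.
Competitive equilibrium: 147.6 − 2q = 95 + 3q → q* = 10.52, p* = 126.56.
With the tax, the buyer price exceeds the seller price by 5.5: (147.6 − 2q) − (95 + 3q) = 5.5 → q' = 9.42.
Δq = 10.52 − 9.42 = 1.1; the wedge equals the tax, 5.5.
Deadweight loss = ½ × 1.1 × 5.5 = $3.025.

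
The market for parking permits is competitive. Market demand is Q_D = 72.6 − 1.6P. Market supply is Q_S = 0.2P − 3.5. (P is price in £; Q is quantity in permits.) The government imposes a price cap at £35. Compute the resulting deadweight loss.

In inverse form: demand P = 45.375 − 0.625Q, supply P = 17.5 + 5Q.
Competitive equilibrium: 45.375 − 0.625Q = 17.5 + 5Q → Q* = 4.9556, P* = 42.2778.
At the ceiling P = 35, quantity supplied = (35 − 17.5)/5 = 3.5.
Willingness to pay at Q' = 3.5: 45.375 − 0.625·3.5 = 43.1875.
ΔQ = 4.9556 − 3.5 = 1.4556; wedge = 43.1875 − 35 = 8.1875.
The triangle = ½ × 1.4556 × 8.1875 = £5.96.

£5.96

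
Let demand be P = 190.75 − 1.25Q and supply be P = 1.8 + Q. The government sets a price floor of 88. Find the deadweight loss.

3.56

Competitive equilibrium: 190.75 − 1.25Q = 1.8 + Q → Q* = 83.9778, P* = 85.7778.
At the floor P = 88, quantity demanded = (190.75 − 88)/1.25 = 82.2.
Sellers' marginal cost at Q' = 82.2: 1.8 + 1·82.2 = 84.
ΔQ = 83.9778 − 82.2 = 1.7778; wedge = 88 − 84 = 4.
DWL = ½ × 1.7778 × 4 = 3.56.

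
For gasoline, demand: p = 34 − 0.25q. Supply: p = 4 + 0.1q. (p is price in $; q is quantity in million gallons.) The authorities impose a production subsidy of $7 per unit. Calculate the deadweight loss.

$70 million

Competitive equilibrium: 34 − 0.25q = 4 + 0.1q → q* = 85.7143, p* = 12.5714.
The subsidy lowers effective supply by 7: p = 0.1q − 3.
New quantity: 34 − 0.25q = 0.1q − 3 → q' = 105.7143.
Overproduction Δq = 105.7143 − 85.7143 = 20; wedge = subsidy = 7.
Welfare loss = ½ × 20 × 7 = $70 million.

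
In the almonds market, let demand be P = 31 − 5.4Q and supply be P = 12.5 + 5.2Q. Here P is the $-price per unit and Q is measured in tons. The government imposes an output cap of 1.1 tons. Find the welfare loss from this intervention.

$2.21

Competitive equilibrium: 31 − 5.4Q = 12.5 + 5.2Q → Q* = 1.7453, P* = 21.5755.
At Q = 1.1: demand price = 31 − 5.4·1.1 = 25.06; supply price = 12.5 + 5.2·1.1 = 18.22.
ΔQ = 1.7453 − 1.1 = 0.6453; wedge = 25.06 − 18.22 = 6.84.
The triangle = ½ × 0.6453 × 6.84 = $2.21.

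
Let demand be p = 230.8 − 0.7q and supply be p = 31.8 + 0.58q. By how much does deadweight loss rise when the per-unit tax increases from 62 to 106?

Competitive equilibrium: 230.8 − 0.7q = 31.8 + 0.58q → q* = 155.4688, p* = 121.9719.
For a per-unit tax t: Δq = t/1.28, so DWL = ½·t·(t/1.28) = t²/2.56.
At t = 62: DWL = 1501.563. At t = 106: DWL = 4389.063.
Increase = 4389.063 − 1501.563 = 2887.50.

2887.50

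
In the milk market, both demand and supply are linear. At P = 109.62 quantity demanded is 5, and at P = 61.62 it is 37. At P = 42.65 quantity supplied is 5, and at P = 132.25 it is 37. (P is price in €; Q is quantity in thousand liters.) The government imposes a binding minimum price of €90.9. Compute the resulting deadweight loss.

Demand slope = (61.62 − 109.62)/(37 − 5) = −1.5, so P = 117.12 − 1.5Q.
Supply slope = (132.25 − 42.65)/(37 − 5) = 2.8, so P = 28.65 + 2.8Q.
Competitive equilibrium: 117.12 − 1.5Q = 28.65 + 2.8Q → Q* = 20.5744, P* = 86.2584.
At the floor P = 90.9, quantity demanded = (117.12 − 90.9)/1.5 = 17.48.
Sellers' marginal cost at Q' = 17.48: 28.65 + 2.8·17.48 = 77.594.
ΔQ = 20.5744 − 17.48 = 3.0944; wedge = 90.9 − 77.594 = 13.306.
Welfare loss = ½ × 3.0944 × 13.306 = €20.59 thousand.

€20.59 thousand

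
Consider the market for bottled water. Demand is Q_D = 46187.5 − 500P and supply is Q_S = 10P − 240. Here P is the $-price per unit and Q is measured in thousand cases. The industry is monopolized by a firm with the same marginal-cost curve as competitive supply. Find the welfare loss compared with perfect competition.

$8.48 thousand

In inverse form: demand P = 92.375 − 0.002Q, supply P = 24 + 0.1Q.
Competitive equilibrium: 92.375 − 0.002Q = 24 + 0.1Q → Q* = 670.3431, P* = 91.0343.
Marginal revenue: MR = 92.375 − 0.004Q. Set MR = MC: 92.375 − 0.004Q = 24 + 0.1Q → Q_m = 657.4519.
Price P_m = 92.375 − 0.002·657.4519 = 91.0601; MC(Q_m) = 24 + 0.1·657.4519 = 89.7452.
Competitive Q* = 670.3431, so ΔQ = 12.8912; wedge = 91.0601 − 89.7452 = 1.3149.
Deadweight loss = ½ × 12.8912 × 1.3149 = $8.48 thousand.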